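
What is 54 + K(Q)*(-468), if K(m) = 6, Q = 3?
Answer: -2754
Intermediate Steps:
54 + K(Q)*(-468) = 54 + 6*(-468) = 54 - 2808 = -2754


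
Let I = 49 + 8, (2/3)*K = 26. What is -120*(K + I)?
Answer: -11520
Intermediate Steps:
K = 39 (K = (3/2)*26 = 39)
I = 57
-120*(K + I) = -120*(39 + 57) = -120*96 = -11520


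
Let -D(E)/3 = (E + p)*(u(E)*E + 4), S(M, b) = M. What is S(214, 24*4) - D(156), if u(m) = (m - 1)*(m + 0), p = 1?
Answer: 1776651778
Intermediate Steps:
u(m) = m*(-1 + m) (u(m) = (-1 + m)*m = m*(-1 + m))
D(E) = -3*(1 + E)*(4 + E²*(-1 + E)) (D(E) = -3*(E + 1)*((E*(-1 + E))*E + 4) = -3*(1 + E)*(E²*(-1 + E) + 4) = -3*(1 + E)*(4 + E²*(-1 + E)))
S(214, 24*4) - D(156) = 214 - (-12 - 12*156 - 3*156⁴ + 3*156²) = 214 - (-12 - 1872 - 3*592240896 + 3*24336) = 214 - (-12 - 1872 - 1776722688 + 73008) = 214 - 1*(-1776651564) = 214 + 1776651564 = 1776651778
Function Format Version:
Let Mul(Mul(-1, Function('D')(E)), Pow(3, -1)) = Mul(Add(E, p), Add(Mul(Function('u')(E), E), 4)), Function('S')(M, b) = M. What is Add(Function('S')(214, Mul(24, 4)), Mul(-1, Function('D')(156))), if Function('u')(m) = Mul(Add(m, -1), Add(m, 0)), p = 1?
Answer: 1776651778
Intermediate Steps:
Function('u')(m) = Mul(m, Add(-1, m)) (Function('u')(m) = Mul(Add(-1, m), m) = Mul(m, Add(-1, m)))
Function('D')(E) = Mul(-3, Add(1, E), Add(4, Mul(Pow(E, 2), Add(-1, E)))) (Function('D')(E) = Mul(-3, Mul(Add(E, 1), Add(Mul(Mul(E, Add(-1, E)), E), 4))) = Mul(-3, Mul(Add(1, E), Add(Mul(Pow(E, 2), Add(-1, E)), 4))) = Mul(-3, Mul(Add(1, E), Add(4, Mul(Pow(E, 2), Add(-1, E))))) = Mul(-3, Add(1, E), Add(4, Mul(Pow(E, 2), Add(-1, E)))))
Add(Function('S')(214, Mul(24, 4)), Mul(-1, Function('D')(156))) = Add(214, Mul(-1, Add(-12, Mul(-12, 156), Mul(-3, Pow(156, 4)), Mul(3, Pow(156, 2))))) = Add(214, Mul(-1, Add(-12, -1872, Mul(-3, 592240896), Mul(3, 24336)))) = Add(214, Mul(-1, Add(-12, -1872, -1776722688, 73008))) = Add(214, Mul(-1, -1776651564)) = Add(214, 1776651564) = 1776651778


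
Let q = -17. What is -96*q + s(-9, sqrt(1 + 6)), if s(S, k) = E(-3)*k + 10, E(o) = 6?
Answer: 1642 + 6*sqrt(7) ≈ 1657.9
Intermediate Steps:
s(S, k) = 10 + 6*k (s(S, k) = 6*k + 10 = 10 + 6*k)
-96*q + s(-9, sqrt(1 + 6)) = -96*(-17) + (10 + 6*sqrt(1 + 6)) = 1632 + (10 + 6*sqrt(7)) = 1642 + 6*sqrt(7)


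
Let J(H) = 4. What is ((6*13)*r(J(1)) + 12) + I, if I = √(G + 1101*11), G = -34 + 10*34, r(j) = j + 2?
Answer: 480 + √12417 ≈ 591.43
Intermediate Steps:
r(j) = 2 + j
G = 306 (G = -34 + 340 = 306)
I = √12417 (I = √(306 + 1101*11) = √(306 + 12111) = √12417 ≈ 111.43)
((6*13)*r(J(1)) + 12) + I = ((6*13)*(2 + 4) + 12) + √12417 = (78*6 + 12) + √12417 = (468 + 12) + √12417 = 480 + √12417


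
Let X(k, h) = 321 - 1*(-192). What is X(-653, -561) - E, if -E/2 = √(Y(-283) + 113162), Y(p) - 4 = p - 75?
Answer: 513 + 4*√28202 ≈ 1184.7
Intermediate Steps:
X(k, h) = 513 (X(k, h) = 321 + 192 = 513)
Y(p) = -71 + p (Y(p) = 4 + (p - 75) = 4 + (-75 + p) = -71 + p)
E = -4*√28202 (E = -2*√((-71 - 283) + 113162) = -2*√(-354 + 113162) = -4*√28202 ≈ -671.74)
X(-653, -561) - E = 513 - (-4)*√28202 = 513 + 4*√28202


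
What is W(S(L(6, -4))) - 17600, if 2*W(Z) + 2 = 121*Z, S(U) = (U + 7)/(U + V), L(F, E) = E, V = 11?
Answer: -246051/14 ≈ -17575.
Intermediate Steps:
S(U) = (7 + U)/(11 + U) (S(U) = (U + 7)/(U + 11) = (7 + U)/(11 + U))
W(Z) = -1 + 121*Z/2 (W(Z) = -1 + (121*Z)/2 = -1 + 121*Z/2)
W(S(L(6, -4))) - 17600 = (-1 + 121*((7 - 4)/(11 - 4))/2) - 17600 = (-1 + 121*(3/7)/2) - 17600 = (-1 + 121*((⅐)*3)/2) - 17600 = (-1 + (121/2)*(3/7)) - 17600 = (-1 + 363/14) - 17600 = 349/14 - 17600 = -246051/14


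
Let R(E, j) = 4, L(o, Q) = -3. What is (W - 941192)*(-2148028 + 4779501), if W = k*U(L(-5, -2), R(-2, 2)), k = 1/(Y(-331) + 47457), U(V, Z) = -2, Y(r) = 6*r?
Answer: -112618995866152282/45471 ≈ -2.4767e+12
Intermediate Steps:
k = 1/45471 (k = 1/(6*(-331) + 47457) = 1/(-1986 + 47457) = 1/45471 ≈ 2.1992e-5)
W = -2/45471 (W = (1/45471)*(-2) = -2/45471 ≈ -4.3984e-5)
(W - 941192)*(-2148028 + 4779501) = (-2/45471 - 941192)*(-2148028 + 4779501) = -42796941434/45471*2631473 = -112618995866152282/45471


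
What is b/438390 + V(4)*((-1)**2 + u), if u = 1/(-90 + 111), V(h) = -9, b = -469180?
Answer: -3221800/306873 ≈ -10.499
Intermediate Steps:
u = 1/21 ≈ 0.047619
b/438390 + V(4)*((-1)**2 + u) = -469180/438390 - 9*((-1)**2 + 1/21) = -469180*1/438390 - 9*(1 + 1/21) = -46918/43839 - 9*22/21 = -46918/43839 - 66/7 = -3221800/306873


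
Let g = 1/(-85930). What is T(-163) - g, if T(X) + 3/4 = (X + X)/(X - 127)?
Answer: 1864739/4983940 ≈ 0.37415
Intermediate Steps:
g = -1/85930 ≈ -1.1637e-5
T(X) = -¾ + 2*X/(-127 + X) (T(X) = -¾ + (X + X)/(X - 127) = -¾ + (2*X)/(-127 + X) = -¾ + 2*X/(-127 + X))
T(-163) - g = (381 + 5*(-163))/(4*(-127 - 163)) - 1*(-1/85930) = (¼)*(381 - 815)/(-290) + 1/85930 = (¼)*(-1/290)*(-434) + 1/85930 = 217/580 + 1/85930 = 1864739/4983940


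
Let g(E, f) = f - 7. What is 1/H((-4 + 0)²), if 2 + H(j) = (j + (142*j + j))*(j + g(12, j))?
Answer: 1/57598 ≈ 1.7362e-5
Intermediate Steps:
g(E, f) = -7 + f
H(j) = -2 + 144*j*(-7 + 2*j) (H(j) = -2 + (j + (142*j + j))*(j + (-7 + j)) = -2 + (j + 143*j)*(-7 + 2*j) = -2 + (144*j)*(-7 + 2*j) = -2 + 144*j*(-7 + 2*j))
1/H((-4 + 0)²) = 1/(-2 - 1008*(-4 + 0)² + 288*((-4 + 0)²)²) = 1/(-2 - 1008*(-4)² + 288*((-4)²)²) = 1/(-2 - 1008*16 + 288*16²) = 1/(-2 - 16128 + 288*256) = 1/(-2 - 16128 + 73728) = 1/57598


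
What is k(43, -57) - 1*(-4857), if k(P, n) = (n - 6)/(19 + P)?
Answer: 301071/62 ≈ 4856.0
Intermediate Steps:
k(P, n) = (-6 + n)/(19 + P)
k(43, -57) - 1*(-4857) = (-6 - 57)/(19 + 43) - 1*(-4857) = -63/62 + 4857 = 301071/62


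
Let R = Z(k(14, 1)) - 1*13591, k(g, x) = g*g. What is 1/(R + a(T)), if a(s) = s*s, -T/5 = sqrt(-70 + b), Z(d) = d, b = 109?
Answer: -1/12420 ≈ -8.0515e-5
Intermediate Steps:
k(g, x) = g**2
R = -13395 (R = 14**2 - 1*13591 = 196 - 13591 = -13395)
T = -5*sqrt(39) (T = -5*sqrt(-70 + 109) = -5*sqrt(39) ≈ -31.225)
a(s) = s**2
1/(R + a(T)) = 1/(-13395 + (-5*sqrt(39))**2) = 1/(-13395 + 975) = 1/(-12420) = -1/12420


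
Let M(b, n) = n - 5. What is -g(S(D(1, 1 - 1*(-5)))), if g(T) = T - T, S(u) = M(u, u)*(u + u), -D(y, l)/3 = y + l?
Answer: 0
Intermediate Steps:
M(b, n) = -5 + n
D(y, l) = -3*l - 3*y (D(y, l) = -3*(y + l) = -3*(l + y) = -3*l - 3*y)
S(u) = 2*u*(-5 + u) (S(u) = (-5 + u)*(u + u) = (-5 + u)*(2*u) = 2*u*(-5 + u))
g(T) = 0
-g(S(D(1, 1 - 1*(-5)))) = -1*0 = 0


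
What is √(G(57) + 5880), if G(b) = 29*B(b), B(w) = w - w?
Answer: 14*√30 ≈ 76.681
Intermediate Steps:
B(w) = 0
G(b) = 0 (G(b) = 29*0 = 0)
√(G(57) + 5880) = √(0 + 5880) = √5880 = 14*√30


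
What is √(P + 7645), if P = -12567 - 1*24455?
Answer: I*√29377 ≈ 171.4*I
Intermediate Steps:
P = -37022 (P = -12567 - 24455 = -37022)
√(P + 7645) = √(-37022 + 7645) = √(-29377) = I*√29377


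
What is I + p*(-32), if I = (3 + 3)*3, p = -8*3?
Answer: 786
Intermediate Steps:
p = -24
I = 18 (I = 6*3 = 18)
I + p*(-32) = 18 - 24*(-32) = 18 + 768 = 786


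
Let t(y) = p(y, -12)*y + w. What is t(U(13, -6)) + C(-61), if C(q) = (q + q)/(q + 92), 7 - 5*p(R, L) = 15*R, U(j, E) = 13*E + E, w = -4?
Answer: -3300498/155 ≈ -21294.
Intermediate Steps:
U(j, E) = 14*E
p(R, L) = 7/5 - 3*R
t(y) = -4 + y*(7/5 - 3*y) (t(y) = (7/5 - 3*y)*y - 4 = y*(7/5 - 3*y) - 4 = -4 + y*(7/5 - 3*y))
C(q) = 2*q/(92 + q) (C(q) = (2*q)/(92 + q) = 2*q/(92 + q))
t(U(13, -6)) + C(-61) = (-4 - 14*(-6)*(-7 + 15*(14*(-6)))/5) + 2*(-61)/(92 - 61) = (-4 - ⅕*(-84)*(-7 + 15*(-84))) + 2*(-61)/31 = (-4 - ⅕*(-84)*(-7 - 1260)) + 2*(-61)*(1/31) = (-4 - ⅕*(-84)*(-1267)) - 122/31 = (-4 - 106428/5) - 122/31 = -106448/5 - 122/31 = -3300498/155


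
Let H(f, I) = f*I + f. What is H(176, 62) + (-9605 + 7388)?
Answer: 8871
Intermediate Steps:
H(f, I) = f + I*f (H(f, I) = I*f + f = f + I*f)
H(176, 62) + (-9605 + 7388) = 176*(1 + 62) + (-9605 + 7388) = 176*63 - 2217 = 11088 - 2217 = 8871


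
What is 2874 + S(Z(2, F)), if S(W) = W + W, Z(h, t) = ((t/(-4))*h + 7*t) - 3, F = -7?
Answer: 2777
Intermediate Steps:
Z(h, t) = -3 + 7*t - h*t/4 (Z(h, t) = ((t*(-1/4))*h + 7*t) - 3 = ((-t/4)*h + 7*t) - 3 = (-h*t/4 + 7*t) - 3 = (7*t - h*t/4) - 3 = -3 + 7*t - h*t/4)
S(W) = 2*W
2874 + S(Z(2, F)) = 2874 + 2*(-3 + 7*(-7) - 1/4*2*(-7)) = 2874 + 2*(-3 - 49 + 7/2) = 2874 + 2*(-97/2) = 2874 - 97 = 2777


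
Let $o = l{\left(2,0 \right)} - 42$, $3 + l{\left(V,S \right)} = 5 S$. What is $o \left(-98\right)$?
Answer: $4410$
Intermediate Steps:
$l{\left(V,S \right)} = -3 + 5 S$
$o = -45$ ($o = \left(-3 + 5 \cdot 0\right) - 42 = \left(-3 + 0\right) - 42 = -3 - 42 = -45$)
$o \left(-98\right) = \left(-45\right) \left(-98\right) = 4410$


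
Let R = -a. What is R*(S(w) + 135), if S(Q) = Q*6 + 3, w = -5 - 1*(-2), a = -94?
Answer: 11280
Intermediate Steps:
w = -3 (w = -5 + 2 = -3)
R = 94 (R = -1*(-94) = 94)
S(Q) = 3 + 6*Q (S(Q) = 6*Q + 3 = 3 + 6*Q)
R*(S(w) + 135) = 94*((3 + 6*(-3)) + 135) = 94*((3 - 18) + 135) = 94*(-15 + 135) = 94*120 = 11280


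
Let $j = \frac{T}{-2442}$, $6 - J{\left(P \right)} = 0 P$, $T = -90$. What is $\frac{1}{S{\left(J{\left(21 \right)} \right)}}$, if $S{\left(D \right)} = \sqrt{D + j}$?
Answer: $\frac{\sqrt{111111}}{819} \approx 0.407$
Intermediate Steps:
$J{\left(P \right)} = 6$ ($J{\left(P \right)} = 6 - 0 P = 6 - 0 = 6 + 0 = 6$)
$j = \frac{15}{407}$ ($j = - \frac{90}{-2442} = \left(-90\right) \left(- \frac{1}{2442}\right) = \frac{15}{407} \approx 0.036855$)
$S{\left(D \right)} = \sqrt{\frac{15}{407} + D}$ ($S{\left(D \right)} = \sqrt{D + \frac{15}{407}} = \sqrt{\frac{15}{407} + D}$)
$\frac{1}{S{\left(J{\left(21 \right)} \right)}} = \frac{1}{\frac{1}{407} \sqrt{6105 + 165649 \cdot 6}} = \frac{1}{\frac{1}{407} \sqrt{6105 + 993894}} = \frac{1}{\frac{1}{407} \sqrt{999999}} = \frac{1}{\frac{1}{407} \cdot 3 \sqrt{111111}} = \frac{1}{\frac{3}{407} \sqrt{111111}} = \frac{\sqrt{111111}}{819}$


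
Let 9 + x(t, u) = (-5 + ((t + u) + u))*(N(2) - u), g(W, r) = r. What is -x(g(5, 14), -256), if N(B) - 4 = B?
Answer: 131795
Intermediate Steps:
N(B) = 4 + B
x(t, u) = -9 + (6 - u)*(-5 + t + 2*u) (x(t, u) = -9 + (-5 + ((t + u) + u))*((4 + 2) - u) = -9 + (-5 + (t + 2*u))*(6 - u) = -9 + (-5 + t + 2*u)*(6 - u) = -9 + (6 - u)*(-5 + t + 2*u))
-x(g(5, 14), -256) = -(-39 - 2*(-256)² + 6*14 + 17*(-256) - 1*14*(-256)) = -(-39 - 2*65536 + 84 - 4352 + 3584) = -(-39 - 131072 + 84 - 4352 + 3584) = -1*(-131795) = 131795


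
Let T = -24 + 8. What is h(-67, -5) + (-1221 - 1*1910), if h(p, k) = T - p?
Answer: -3080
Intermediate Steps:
T = -16
h(p, k) = -16 - p
h(-67, -5) + (-1221 - 1*1910) = (-16 - 1*(-67)) + (-1221 - 1*1910) = (-16 + 67) + (-1221 - 1910) = 51 - 3131 = -3080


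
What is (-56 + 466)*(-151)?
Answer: -61910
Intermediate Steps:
(-56 + 466)*(-151) = 410*(-151) = -61910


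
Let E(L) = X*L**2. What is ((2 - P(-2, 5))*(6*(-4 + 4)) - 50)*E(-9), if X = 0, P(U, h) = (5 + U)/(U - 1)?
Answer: 0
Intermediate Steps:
P(U, h) = (5 + U)/(-1 + U)
E(L) = 0 (E(L) = 0*L**2 = 0)
((2 - P(-2, 5))*(6*(-4 + 4)) - 50)*E(-9) = ((2 - (5 - 2)/(-1 - 2))*(6*(-4 + 4)) - 50)*0 = ((2 - 3/(-3))*(6*0) - 50)*0 = ((2 - (-1)*3/3)*0 - 50)*0 = ((2 - 1*(-1))*0 - 50)*0 = ((2 + 1)*0 - 50)*0 = (3*0 - 50)*0 = (0 - 50)*0 = -50*0 = 0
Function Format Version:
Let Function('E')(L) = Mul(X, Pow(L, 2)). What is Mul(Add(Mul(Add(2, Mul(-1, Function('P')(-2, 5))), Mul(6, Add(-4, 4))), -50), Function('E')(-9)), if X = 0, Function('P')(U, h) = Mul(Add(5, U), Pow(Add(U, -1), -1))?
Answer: 0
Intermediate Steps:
Function('P')(U, h) = Mul(Pow(Add(-1, U), -1), Add(5, U)) (Function('P')(U, h) = Mul(Add(5, U), Pow(Add(-1, U), -1)) = Mul(Pow(Add(-1, U), -1), Add(5, U)))
Function('E')(L) = 0 (Function('E')(L) = Mul(0, Pow(L, 2)) = 0)
Mul(Add(Mul(Add(2, Mul(-1, Function('P')(-2, 5))), Mul(6, Add(-4, 4))), -50), Function('E')(-9)) = Mul(Add(Mul(Add(2, Mul(-1, Mul(Pow(Add(-1, -2), -1), Add(5, -2)))), Mul(6, Add(-4, 4))), -50), 0) = Mul(Add(Mul(Add(2, Mul(-1, Mul(Pow(-3, -1), 3))), Mul(6, 0)), -50), 0) = Mul(Add(Mul(Add(2, Mul(-1, Mul(Rational(-1, 3), 3))), 0), -50), 0) = Mul(Add(Mul(Add(2, Mul(-1, -1)), 0), -50), 0) = Mul(Add(Mul(Add(2, 1), 0), -50), 0) = Mul(Add(Mul(3, 0), -50), 0) = Mul(Add(0, -50), 0) = Mul(-50, 0) = 0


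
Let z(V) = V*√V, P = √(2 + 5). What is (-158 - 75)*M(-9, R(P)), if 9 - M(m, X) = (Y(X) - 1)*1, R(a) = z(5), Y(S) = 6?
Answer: -932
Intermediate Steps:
P = √7 ≈ 2.6458
z(V) = V^(3/2)
R(a) = 5*√5 (R(a) = 5^(3/2) = 5*√5)
M(m, X) = 4 (M(m, X) = 9 - (6 - 1) = 9 - 5 = 4)
(-158 - 75)*M(-9, R(P)) = (-158 - 75)*4 = -233*4 = -932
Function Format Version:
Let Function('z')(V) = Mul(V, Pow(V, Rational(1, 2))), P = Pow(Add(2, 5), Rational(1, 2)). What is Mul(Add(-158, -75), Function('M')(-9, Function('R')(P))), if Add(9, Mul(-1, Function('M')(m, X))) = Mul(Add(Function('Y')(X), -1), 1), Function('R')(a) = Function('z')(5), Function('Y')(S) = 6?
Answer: -932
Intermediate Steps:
P = Pow(7, Rational(1, 2)) ≈ 2.6458
Function('z')(V) = Pow(V, Rational(3, 2))
Function('R')(a) = Mul(5, Pow(5, Rational(1, 2))) (Function('R')(a) = Pow(5, Rational(3, 2)) = Mul(5, Pow(5, Rational(1, 2))))
Function('M')(m, X) = 4 (Function('M')(m, X) = Add(9, Mul(-1, Mul(Add(6, -1), 1))) = Add(9, Mul(-1, Mul(5, 1))) = Add(9, Mul(-1, 5)) = Add(9, -5) = 4)
Mul(Add(-158, -75), Function('M')(-9, Function('R')(P))) = Mul(Add(-158, -75), 4) = Mul(-233, 4) = -932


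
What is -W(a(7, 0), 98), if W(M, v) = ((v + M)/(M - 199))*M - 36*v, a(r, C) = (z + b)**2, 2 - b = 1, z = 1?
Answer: 229456/65 ≈ 3530.1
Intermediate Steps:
b = 1 (b = 2 - 1*1 = 2 - 1 = 1)
a(r, C) = 4 (a(r, C) = (1 + 1)**2 = 2**2 = 4)
W(M, v) = -36*v + M*(M + v)/(-199 + M) (W(M, v) = ((M + v)/(-199 + M))*M - 36*v = M*(M + v)/(-199 + M) - 36*v = -36*v + M*(M + v)/(-199 + M))
-W(a(7, 0), 98) = -(4**2 + 7164*98 - 35*4*98)/(-199 + 4) = -(16 + 702072 - 13720)/(-195) = -(-1)*688368/195 = -1*(-229456/65) = 229456/65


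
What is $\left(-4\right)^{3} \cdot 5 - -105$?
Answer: $-215$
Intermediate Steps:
$\left(-4\right)^{3} \cdot 5 - -105 = \left(-64\right) 5 + 105 = -320 + 105 = -215$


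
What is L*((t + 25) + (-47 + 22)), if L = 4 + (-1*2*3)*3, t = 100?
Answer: -1400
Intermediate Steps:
L = -14 (L = 4 - 2*3*3 = 4 - 6*3 = 4 - 18 = -14)
L*((t + 25) + (-47 + 22)) = -14*((100 + 25) + (-47 + 22)) = -14*(125 - 25) = -14*100 = -1400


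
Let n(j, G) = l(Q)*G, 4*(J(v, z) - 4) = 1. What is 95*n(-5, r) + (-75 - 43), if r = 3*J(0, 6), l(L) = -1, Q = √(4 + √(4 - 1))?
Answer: -5317/4 ≈ -1329.3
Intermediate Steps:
Q = √(4 + √3) ≈ 2.3942
J(v, z) = 17/4 (J(v, z) = 4 + (¼)*1 = 4 + ¼ = 17/4)
r = 51/4 (r = 3*(17/4) = 51/4 ≈ 12.750)
n(j, G) = -G
95*n(-5, r) + (-75 - 43) = 95*(-1*51/4) + (-75 - 43) = 95*(-51/4) - 118 = -4845/4 - 118 = -5317/4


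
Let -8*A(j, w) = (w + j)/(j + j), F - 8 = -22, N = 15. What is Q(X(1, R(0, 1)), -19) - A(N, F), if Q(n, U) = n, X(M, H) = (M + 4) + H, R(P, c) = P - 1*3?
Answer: 481/240 ≈ 2.0042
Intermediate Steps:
R(P, c) = -3 + P (R(P, c) = P - 3 = -3 + P)
X(M, H) = 4 + H + M (X(M, H) = (4 + M) + H = 4 + H + M)
F = -14 (F = 8 - 22 = -14)
A(j, w) = -(j + w)/(16*j) (A(j, w) = -(w + j)/(8*(j + j)) = -(j + w)/(8*(2*j)) = -(j + w)*1/(2*j)/8 = -(j + w)/(16*j))
Q(X(1, R(0, 1)), -19) - A(N, F) = (4 + (-3 + 0) + 1) - (-1*15 - 1*(-14))/(16*15) = (4 - 3 + 1) - (-15 + 14)/(16*15) = 2 - (-1)/(16*15) = 2 - 1*(-1/240) = 2 + 1/240 = 481/240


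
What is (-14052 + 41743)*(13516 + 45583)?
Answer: 1636510409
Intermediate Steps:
(-14052 + 41743)*(13516 + 45583) = 27691*59099 = 1636510409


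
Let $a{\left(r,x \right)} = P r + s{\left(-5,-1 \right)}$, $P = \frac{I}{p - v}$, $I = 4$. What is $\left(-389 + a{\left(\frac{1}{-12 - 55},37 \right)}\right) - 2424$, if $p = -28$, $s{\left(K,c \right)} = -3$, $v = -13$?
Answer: $- \frac{2830076}{1005} \approx -2816.0$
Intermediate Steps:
$P = - \frac{4}{15}$ ($P = \frac{4}{-28 - -13} = \frac{4}{-28 + 13} = \frac{4}{-15} = 4 \left(- \frac{1}{15}\right) = - \frac{4}{15} \approx -0.26667$)
$a{\left(r,x \right)} = -3 - \frac{4 r}{15}$ ($a{\left(r,x \right)} = - \frac{4 r}{15} - 3 = -3 - \frac{4 r}{15}$)
$\left(-389 + a{\left(\frac{1}{-12 - 55},37 \right)}\right) - 2424 = \left(-389 - \left(3 + \frac{4}{15 \left(-12 - 55\right)}\right)\right) - 2424 = \left(-389 - \left(3 + \frac{4}{15 \left(-67\right)}\right)\right) - 2424 = \left(-389 - \frac{3011}{1005}\right) - 2424 = - \frac{393956}{1005} - 2424 = - \frac{2830076}{1005}$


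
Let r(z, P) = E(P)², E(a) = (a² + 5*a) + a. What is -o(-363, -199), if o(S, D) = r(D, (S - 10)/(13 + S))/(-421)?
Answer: 850875260041/6317631250000 ≈ 0.13468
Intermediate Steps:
E(a) = a² + 6*a
r(z, P) = P²*(6 + P)² (r(z, P) = (P*(6 + P))² = P²*(6 + P)²)
o(S, D) = -(-10 + S)²*(6 + (-10 + S)/(13 + S))²/(421*(13 + S)²) (o(S, D) = (((S - 10)/(13 + S))²*(6 + (S - 10)/(13 + S))²)/(-421) = (((-10 + S)/(13 + S))²*(6 + (-10 + S)/(13 + S))²)*(-1/421) = (((-10 + S)²/(13 + S)²)*(6 + (-10 + S)/(13 + S))²)*(-1/421) = ((-10 + S)²*(6 + (-10 + S)/(13 + S))²/(13 + S)²)*(-1/421) = -(-10 + S)²*(6 + (-10 + S)/(13 + S))²/(421*(13 + S)²))
-o(-363, -199) = -(-1)*(-10 - 363)²*(68 + 7*(-363))²/(421*(13 - 363)⁴) = -(-1)*(-373)²*(68 - 2541)²/(421*(-350)⁴) = -(-1)*139129*(-2473)²/(421*15006250000) = -(-1)*139129*6115729/(421*15006250000) = -1*(-850875260041/6317631250000) = 850875260041/6317631250000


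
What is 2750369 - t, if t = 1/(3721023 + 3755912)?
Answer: 20564330239014/7476935 ≈ 2.7504e+6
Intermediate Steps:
t = 1/7476935 ≈ 1.3374e-7
2750369 - t = 2750369 - 1*1/7476935 = 2750369 - 1/7476935 = 20564330239014/7476935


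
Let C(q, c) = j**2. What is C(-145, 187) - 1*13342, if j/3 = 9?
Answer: -12613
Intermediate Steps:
j = 27 (j = 3*9 = 27)
C(q, c) = 729 (C(q, c) = 27**2 = 729)
C(-145, 187) - 1*13342 = 729 - 1*13342 = 729 - 13342 = -12613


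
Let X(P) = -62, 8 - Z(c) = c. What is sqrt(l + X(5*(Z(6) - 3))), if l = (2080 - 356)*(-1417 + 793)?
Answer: I*sqrt(1075838) ≈ 1037.2*I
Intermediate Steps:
Z(c) = 8 - c
l = -1075776 (l = 1724*(-624) = -1075776)
sqrt(l + X(5*(Z(6) - 3))) = sqrt(-1075776 - 62) = sqrt(-1075838) = I*sqrt(1075838)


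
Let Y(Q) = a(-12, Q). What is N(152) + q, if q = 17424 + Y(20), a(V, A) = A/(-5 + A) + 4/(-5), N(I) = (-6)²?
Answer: 261908/15 ≈ 17461.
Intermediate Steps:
N(I) = 36
a(V, A) = -⅘ + A/(-5 + A) (a(V, A) = A/(-5 + A) + 4*(-⅕) = A/(-5 + A) - ⅘ = -⅘ + A/(-5 + A))
Y(Q) = (20 + Q)/(5*(-5 + Q))
q = 261368/15 (q = 17424 + (20 + 20)/(5*(-5 + 20)) = 17424 + (⅕)*40/15 = 17424 + (⅕)*(1/15)*40 = 17424 + 8/15 = 261368/15 ≈ 17425.)
N(152) + q = 36 + 261368/15 = 261908/15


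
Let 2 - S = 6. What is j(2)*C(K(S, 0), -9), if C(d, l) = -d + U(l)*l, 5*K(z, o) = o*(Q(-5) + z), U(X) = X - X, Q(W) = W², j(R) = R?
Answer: 0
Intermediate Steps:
S = -4 (S = 2 - 1*6 = 2 - 6 = -4)
U(X) = 0
K(z, o) = o*(25 + z)/5 (K(z, o) = (o*((-5)² + z))/5 = (o*(25 + z))/5 = o*(25 + z)/5)
C(d, l) = -d (C(d, l) = -d + 0*l = -d + 0 = -d)
j(2)*C(K(S, 0), -9) = 2*(-0*(25 - 4)/5) = 2*(-0*21/5) = 2*(-1*0) = 2*0 = 0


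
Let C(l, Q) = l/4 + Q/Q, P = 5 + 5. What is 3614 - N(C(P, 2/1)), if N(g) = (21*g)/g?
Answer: 3593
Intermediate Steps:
P = 10
C(l, Q) = 1 + l/4 (C(l, Q) = l*(¼) + 1 = l/4 + 1 = 1 + l/4)
N(g) = 21
3614 - N(C(P, 2/1)) = 3614 - 1*21 = 3614 - 21 = 3593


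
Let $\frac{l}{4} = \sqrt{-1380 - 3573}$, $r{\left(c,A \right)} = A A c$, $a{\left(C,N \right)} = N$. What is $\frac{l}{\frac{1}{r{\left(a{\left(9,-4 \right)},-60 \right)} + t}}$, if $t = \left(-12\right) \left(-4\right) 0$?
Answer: $- 57600 i \sqrt{4953} \approx - 4.0537 \cdot 10^{6} i$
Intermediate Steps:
$t = 0$ ($t = 48 \cdot 0 = 0$)
$r{\left(c,A \right)} = c A^{2}$ ($r{\left(c,A \right)} = A^{2} c = c A^{2}$)
$l = 4 i \sqrt{4953}$ ($l = 4 \sqrt{-1380 - 3573} = 4 \sqrt{-4953} = 4 i \sqrt{4953} \approx 281.51 i$)
$\frac{l}{\frac{1}{r{\left(a{\left(9,-4 \right)},-60 \right)} + t}} = \frac{4 i \sqrt{4953}}{\frac{1}{- 4 \left(-60\right)^{2} + 0}} = \frac{4 i \sqrt{4953}}{\frac{1}{\left(-4\right) 3600 + 0}} = \frac{4 i \sqrt{4953}}{\frac{1}{-14400 + 0}} = \frac{4 i \sqrt{4953}}{\frac{1}{-14400}} = \frac{4 i \sqrt{4953}}{- \frac{1}{14400}} = 4 i \sqrt{4953} \left(-14400\right) = - 57600 i \sqrt{4953}$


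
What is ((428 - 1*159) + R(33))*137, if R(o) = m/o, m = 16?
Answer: 1218341/33 ≈ 36919.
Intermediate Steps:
R(o) = 16/o
((428 - 1*159) + R(33))*137 = ((428 - 1*159) + 16/33)*137 = ((428 - 159) + 16*(1/33))*137 = (269 + 16/33)*137 = (8893/33)*137 = 1218341/33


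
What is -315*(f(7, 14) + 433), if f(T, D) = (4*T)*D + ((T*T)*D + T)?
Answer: -478170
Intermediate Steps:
f(T, D) = T + D*T² + 4*D*T (f(T, D) = 4*D*T + (T²*D + T) = 4*D*T + (D*T² + T) = 4*D*T + (T + D*T²) = T + D*T² + 4*D*T)
-315*(f(7, 14) + 433) = -315*(7*(1 + 4*14 + 14*7) + 433) = -315*(7*(1 + 56 + 98) + 433) = -315*(7*155 + 433) = -315*(1085 + 433) = -315*1518 = -478170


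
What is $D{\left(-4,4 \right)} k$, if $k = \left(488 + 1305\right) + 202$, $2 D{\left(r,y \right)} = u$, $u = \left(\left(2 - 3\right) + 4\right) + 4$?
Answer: $\frac{13965}{2} \approx 6982.5$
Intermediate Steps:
$u = 7$ ($u = \left(-1 + 4\right) + 4 = 3 + 4 = 7$)
$D{\left(r,y \right)} = \frac{7}{2}$ ($D{\left(r,y \right)} = \frac{1}{2} \cdot 7 = \frac{7}{2}$)
$k = 1995$ ($k = 1793 + 202 = 1995$)
$D{\left(-4,4 \right)} k = \frac{7}{2} \cdot 1995 = \frac{13965}{2}$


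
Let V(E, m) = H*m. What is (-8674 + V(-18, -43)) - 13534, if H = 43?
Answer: -24057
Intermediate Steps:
V(E, m) = 43*m
(-8674 + V(-18, -43)) - 13534 = (-8674 + 43*(-43)) - 13534 = (-8674 - 1849) - 13534 = -10523 - 13534 = -24057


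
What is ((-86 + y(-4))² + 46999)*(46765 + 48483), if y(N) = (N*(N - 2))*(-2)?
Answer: 6186833840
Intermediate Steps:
y(N) = -2*N*(-2 + N) (y(N) = (N*(-2 + N))*(-2) = -2*N*(-2 + N))
((-86 + y(-4))² + 46999)*(46765 + 48483) = ((-86 + 2*(-4)*(2 - 1*(-4)))² + 46999)*(46765 + 48483) = ((-86 + 2*(-4)*(2 + 4))² + 46999)*95248 = ((-86 + 2*(-4)*6)² + 46999)*95248 = ((-86 - 48)² + 46999)*95248 = ((-134)² + 46999)*95248 = (17956 + 46999)*95248 = 64955*95248 = 6186833840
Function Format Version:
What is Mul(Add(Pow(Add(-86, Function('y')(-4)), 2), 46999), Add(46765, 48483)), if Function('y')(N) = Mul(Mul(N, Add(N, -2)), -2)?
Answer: 6186833840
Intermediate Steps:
Function('y')(N) = Mul(-2, N, Add(-2, N)) (Function('y')(N) = Mul(Mul(N, Add(-2, N)), -2) = Mul(-2, N, Add(-2, N)))
Mul(Add(Pow(Add(-86, Function('y')(-4)), 2), 46999), Add(46765, 48483)) = Mul(Add(Pow(Add(-86, Mul(2, -4, Add(2, Mul(-1, -4)))), 2), 46999), Add(46765, 48483)) = Mul(Add(Pow(Add(-86, Mul(2, -4, Add(2, 4))), 2), 46999), 95248) = Mul(Add(Pow(Add(-86, Mul(2, -4, 6)), 2), 46999), 95248) = Mul(Add(Pow(Add(-86, -48), 2), 46999), 95248) = Mul(Add(Pow(-134, 2), 46999), 95248) = Mul(Add(17956, 46999), 95248) = Mul(64955, 95248) = 6186833840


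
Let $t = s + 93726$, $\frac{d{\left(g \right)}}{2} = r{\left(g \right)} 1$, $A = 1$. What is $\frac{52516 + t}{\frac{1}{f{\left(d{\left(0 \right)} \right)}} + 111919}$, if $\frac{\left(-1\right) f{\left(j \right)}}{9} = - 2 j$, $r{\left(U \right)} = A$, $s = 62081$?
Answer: $\frac{7499628}{4029085} \approx 1.8614$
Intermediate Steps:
$r{\left(U \right)} = 1$
$d{\left(g \right)} = 2$ ($d{\left(g \right)} = 2 \cdot 1 \cdot 1 = 2 \cdot 1 = 2$)
$f{\left(j \right)} = 18 j$ ($f{\left(j \right)} = - 9 \left(- 2 j\right) = 18 j$)
$t = 155807$ ($t = 62081 + 93726 = 155807$)
$\frac{52516 + t}{\frac{1}{f{\left(d{\left(0 \right)} \right)}} + 111919} = \frac{52516 + 155807}{\frac{1}{18 \cdot 2} + 111919} = \frac{208323}{\frac{1}{36} + 111919} = \frac{208323}{\frac{4029085}{36}} = 208323 \cdot \frac{36}{4029085} = \frac{7499628}{4029085}$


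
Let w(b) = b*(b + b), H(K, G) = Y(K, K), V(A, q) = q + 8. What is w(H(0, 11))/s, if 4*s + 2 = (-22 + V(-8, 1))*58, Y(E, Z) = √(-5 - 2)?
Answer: 2/27 ≈ 0.074074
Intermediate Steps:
V(A, q) = 8 + q
Y(E, Z) = I*√7 (Y(E, Z) = √(-7) = I*√7)
H(K, G) = I*√7
w(b) = 2*b² (w(b) = b*(2*b) = 2*b²)
s = -189 (s = -½ + ((-22 + (8 + 1))*58)/4 = -½ + ((-22 + 9)*58)/4 = -½ + (-13*58)/4 = -½ + (¼)*(-754) = -½ - 377/2 = -189)
w(H(0, 11))/s = (2*(I*√7)²)/(-189) = (2*(-7))*(-1/189) = -14*(-1/189) = 2/27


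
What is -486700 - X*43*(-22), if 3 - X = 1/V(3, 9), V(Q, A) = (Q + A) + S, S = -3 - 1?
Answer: -1935921/4 ≈ -4.8398e+5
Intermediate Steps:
S = -4
V(Q, A) = -4 + A + Q (V(Q, A) = (Q + A) - 4 = (A + Q) - 4 = -4 + A + Q)
X = 23/8 (X = 3 - 1/(-4 + 9 + 3) = 3 - 1/8 = 23/8 ≈ 2.8750)
-486700 - X*43*(-22) = -486700 - (23/8)*43*(-22) = -486700 - 989*(-22)/8 = -486700 - 1*(-10879/4) = -486700 + 10879/4 = -1935921/4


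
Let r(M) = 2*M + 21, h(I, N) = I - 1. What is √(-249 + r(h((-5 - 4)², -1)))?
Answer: 2*I*√17 ≈ 8.2462*I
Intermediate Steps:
h(I, N) = -1 + I
r(M) = 21 + 2*M
√(-249 + r(h((-5 - 4)², -1))) = √(-249 + (21 + 2*(-1 + (-5 - 4)²))) = √(-249 + (21 + 2*(-1 + (-9)²))) = √(-249 + (21 + 2*(-1 + 81))) = √(-249 + (21 + 2*80)) = √(-249 + (21 + 160)) = √(-249 + 181) = √(-68) = 2*I*√17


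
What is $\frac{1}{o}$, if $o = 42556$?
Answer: $\frac{1}{42556} \approx 2.3498 \cdot 10^{-5}$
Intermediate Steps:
$\frac{1}{o} = \frac{1}{42556}$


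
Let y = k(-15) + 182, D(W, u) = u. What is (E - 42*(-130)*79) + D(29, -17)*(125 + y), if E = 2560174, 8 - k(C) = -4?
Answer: 2986091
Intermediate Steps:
k(C) = 12 (k(C) = 8 - 1*(-4) = 8 + 4 = 12)
y = 194 (y = 12 + 182 = 194)
(E - 42*(-130)*79) + D(29, -17)*(125 + y) = (2560174 - 42*(-130)*79) - 17*(125 + 194) = (2560174 + 5460*79) - 17*319 = (2560174 + 431340) - 5423 = 2991514 - 5423 = 2986091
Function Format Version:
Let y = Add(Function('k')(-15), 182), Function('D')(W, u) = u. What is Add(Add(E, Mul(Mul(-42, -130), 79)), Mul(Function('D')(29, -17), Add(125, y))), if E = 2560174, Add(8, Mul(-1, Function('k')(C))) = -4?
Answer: 2986091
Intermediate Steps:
Function('k')(C) = 12 (Function('k')(C) = Add(8, Mul(-1, -4)) = Add(8, 4) = 12)
y = 194 (y = Add(12, 182) = 194)
Add(Add(E, Mul(Mul(-42, -130), 79)), Mul(Function('D')(29, -17), Add(125, y))) = Add(Add(2560174, Mul(Mul(-42, -130), 79)), Mul(-17, Add(125, 194))) = Add(Add(2560174, Mul(5460, 79)), Mul(-17, 319)) = Add(Add(2560174, 431340), -5423) = Add(2991514, -5423) = 2986091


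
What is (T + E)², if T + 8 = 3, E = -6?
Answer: 121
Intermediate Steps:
T = -5 (T = -8 + 3 = -5)
(T + E)² = (-5 - 6)² = (-11)² = 121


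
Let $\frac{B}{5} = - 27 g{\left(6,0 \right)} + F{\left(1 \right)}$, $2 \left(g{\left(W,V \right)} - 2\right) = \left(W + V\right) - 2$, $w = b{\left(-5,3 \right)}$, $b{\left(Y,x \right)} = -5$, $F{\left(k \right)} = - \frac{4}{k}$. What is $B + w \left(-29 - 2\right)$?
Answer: $-405$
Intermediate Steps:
$w = -5$
$g{\left(W,V \right)} = 1 + \frac{V}{2} + \frac{W}{2}$ ($g{\left(W,V \right)} = 2 + \frac{\left(W + V\right) - 2}{2} = 2 + \frac{\left(V + W\right) - 2}{2} = 2 + \frac{-2 + V + W}{2} = 2 + \left(-1 + \frac{V}{2} + \frac{W}{2}\right) = 1 + \frac{V}{2} + \frac{W}{2}$)
$B = -560$ ($B = 5 \left(- 27 \left(1 + \frac{1}{2} \cdot 0 + \frac{1}{2} \cdot 6\right) - \frac{4}{1}\right) = 5 \left(- 27 \left(1 + 0 + 3\right) - 4\right) = 5 \left(\left(-27\right) 4 - 4\right) = 5 \left(-108 - 4\right) = 5 \left(-112\right) = -560$)
$B + w \left(-29 - 2\right) = -560 - 5 \left(-29 - 2\right) = -560 - -155 = -560 + 155 = -405$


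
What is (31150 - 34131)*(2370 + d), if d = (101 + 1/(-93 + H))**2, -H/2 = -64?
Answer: -45926913626/1225 ≈ -3.7491e+7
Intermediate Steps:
H = 128 (H = -2*(-64) = 128)
d = 12503296/1225 (d = (101 + 1/(-93 + 128))**2 = (101 + 1/35)**2 = (3536/35)**2 = 12503296/1225 ≈ 10207.)
(31150 - 34131)*(2370 + d) = (31150 - 34131)*(2370 + 12503296/1225) = -2981*15406546/1225 = -45926913626/1225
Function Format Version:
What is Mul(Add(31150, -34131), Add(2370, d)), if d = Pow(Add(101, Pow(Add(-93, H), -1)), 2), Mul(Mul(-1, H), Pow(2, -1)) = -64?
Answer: Rational(-45926913626, 1225) ≈ -3.7491e+7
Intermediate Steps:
H = 128 (H = Mul(-2, -64) = 128)
d = Rational(12503296, 1225) (d = Pow(Add(101, Pow(Add(-93, 128), -1)), 2) = Pow(Add(101, Pow(35, -1)), 2) = Pow(Add(101, Rational(1, 35)), 2) = Pow(Rational(3536, 35), 2) = Rational(12503296, 1225) ≈ 10207.)
Mul(Add(31150, -34131), Add(2370, d)) = Mul(Add(31150, -34131), Add(2370, Rational(12503296, 1225))) = Mul(-2981, Rational(15406546, 1225)) = Rational(-45926913626, 1225)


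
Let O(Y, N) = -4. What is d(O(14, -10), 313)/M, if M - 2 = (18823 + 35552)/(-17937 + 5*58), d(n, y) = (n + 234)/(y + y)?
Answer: -2029405/5972353 ≈ -0.33980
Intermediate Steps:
d(n, y) = (234 + n)/(2*y) (d(n, y) = (234 + n)/((2*y)) = (234 + n)*(1/(2*y)) = (234 + n)/(2*y))
M = -19081/17647 (M = 2 + (18823 + 35552)/(-17937 + 5*58) = 2 + 54375/(-17937 + 290) = 2 + 54375/(-17647) = 2 + 54375*(-1/17647) = 2 - 54375/17647 = -19081/17647 ≈ -1.0813)
d(O(14, -10), 313)/M = ((1/2)*(234 - 4)/313)/(-19081/17647) = ((1/2)*(1/313)*230)*(-17647/19081) = (115/313)*(-17647/19081) = -2029405/5972353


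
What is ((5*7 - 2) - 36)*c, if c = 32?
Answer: -96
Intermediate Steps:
((5*7 - 2) - 36)*c = ((5*7 - 2) - 36)*32 = ((35 - 2) - 36)*32 = (33 - 36)*32 = -3*32 = -96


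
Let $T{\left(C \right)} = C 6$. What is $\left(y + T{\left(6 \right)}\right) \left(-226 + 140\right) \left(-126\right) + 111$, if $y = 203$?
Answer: $2589915$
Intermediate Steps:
$T{\left(C \right)} = 6 C$
$\left(y + T{\left(6 \right)}\right) \left(-226 + 140\right) \left(-126\right) + 111 = \left(203 + 6 \cdot 6\right) \left(-226 + 140\right) \left(-126\right) + 111 = \left(203 + 36\right) \left(-86\right) \left(-126\right) + 111 = 239 \left(-86\right) \left(-126\right) + 111 = \left(-20554\right) \left(-126\right) + 111 = 2589804 + 111 = 2589915$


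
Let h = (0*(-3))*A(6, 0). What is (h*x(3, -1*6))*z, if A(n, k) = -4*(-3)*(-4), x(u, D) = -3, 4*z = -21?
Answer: 0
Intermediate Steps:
z = -21/4 (z = (¼)*(-21) = -21/4 ≈ -5.2500)
A(n, k) = -48 (A(n, k) = 12*(-4) = -48)
h = 0 (h = (0*(-3))*(-48) = 0*(-48) = 0)
(h*x(3, -1*6))*z = (0*(-3))*(-21/4) = 0*(-21/4) = 0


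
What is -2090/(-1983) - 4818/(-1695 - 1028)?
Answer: 15245164/5399709 ≈ 2.8233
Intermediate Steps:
-2090/(-1983) - 4818/(-1695 - 1028) = -2090*(-1/1983) - 4818/(-2723) = 2090/1983 - 4818*(-1/2723) = 2090/1983 + 4818/2723 = 15245164/5399709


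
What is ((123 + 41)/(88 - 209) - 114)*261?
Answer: -3643038/121 ≈ -30108.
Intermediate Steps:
((123 + 41)/(88 - 209) - 114)*261 = (164/(-121) - 114)*261 = (164*(-1/121) - 114)*261 = (-164/121 - 114)*261 = -13958/121*261 = -3643038/121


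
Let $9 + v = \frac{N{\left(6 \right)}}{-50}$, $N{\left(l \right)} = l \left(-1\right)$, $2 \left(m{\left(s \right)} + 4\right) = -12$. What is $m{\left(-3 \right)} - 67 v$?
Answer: $\frac{14624}{25} \approx 584.96$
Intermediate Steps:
$m{\left(s \right)} = -10$ ($m{\left(s \right)} = -4 + \frac{1}{2} \left(-12\right) = -4 - 6 = -10$)
$N{\left(l \right)} = - l$
$v = - \frac{222}{25}$ ($v = -9 + \frac{\left(-1\right) 6}{-50} = -9 - - \frac{3}{25} = -9 + \frac{3}{25} = - \frac{222}{25} \approx -8.88$)
$m{\left(-3 \right)} - 67 v = -10 - - \frac{14874}{25} = -10 + \frac{14874}{25} = \frac{14624}{25}$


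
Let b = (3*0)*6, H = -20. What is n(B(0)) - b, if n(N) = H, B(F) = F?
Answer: -20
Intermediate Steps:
n(N) = -20
b = 0 (b = 0*6 = 0)
n(B(0)) - b = -20 - 1*0 = -20 + 0 = -20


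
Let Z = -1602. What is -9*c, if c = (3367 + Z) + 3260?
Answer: -45225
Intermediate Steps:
c = 5025 (c = (3367 - 1602) + 3260 = 1765 + 3260 = 5025)
-9*c = -9*5025 = -45225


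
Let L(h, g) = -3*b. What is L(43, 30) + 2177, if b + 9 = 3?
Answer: 2195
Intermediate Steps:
b = -6 (b = -9 + 3 = -6)
L(h, g) = 18 (L(h, g) = -3*(-6) = 18)
L(43, 30) + 2177 = 18 + 2177 = 2195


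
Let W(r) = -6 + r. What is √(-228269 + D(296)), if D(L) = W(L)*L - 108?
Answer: I*√142537 ≈ 377.54*I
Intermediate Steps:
D(L) = -108 + L*(-6 + L) (D(L) = (-6 + L)*L - 108 = L*(-6 + L) - 108 = -108 + L*(-6 + L))
√(-228269 + D(296)) = √(-228269 + (-108 + 296*(-6 + 296))) = √(-228269 + (-108 + 296*290)) = √(-228269 + (-108 + 85840)) = √(-228269 + 85732) = √(-142537) = I*√142537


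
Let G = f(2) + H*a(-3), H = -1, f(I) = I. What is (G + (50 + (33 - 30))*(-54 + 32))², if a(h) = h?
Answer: 1347921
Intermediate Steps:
G = 5 (G = 2 - 1*(-3) = 2 + 3 = 5)
(G + (50 + (33 - 30))*(-54 + 32))² = (5 + (50 + (33 - 30))*(-54 + 32))² = (5 + (50 + 3)*(-22))² = (5 + 53*(-22))² = (5 - 1166)² = (-1161)² = 1347921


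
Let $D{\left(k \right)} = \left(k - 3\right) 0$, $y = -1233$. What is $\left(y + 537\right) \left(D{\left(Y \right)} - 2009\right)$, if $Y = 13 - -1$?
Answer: $1398264$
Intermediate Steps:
$Y = 14$ ($Y = 13 + 1 = 14$)
$D{\left(k \right)} = 0$ ($D{\left(k \right)} = \left(-3 + k\right) 0 = 0$)
$\left(y + 537\right) \left(D{\left(Y \right)} - 2009\right) = \left(-1233 + 537\right) \left(0 - 2009\right) = \left(-696\right) \left(-2009\right) = 1398264$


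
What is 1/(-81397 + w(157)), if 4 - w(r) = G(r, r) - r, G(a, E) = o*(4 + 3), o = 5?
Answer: -1/81271 ≈ -1.2305e-5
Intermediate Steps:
G(a, E) = 35 (G(a, E) = 5*(4 + 3) = 5*7 = 35)
w(r) = -31 + r (w(r) = 4 - (35 - r) = 4 + (-35 + r) = -31 + r)
1/(-81397 + w(157)) = 1/(-81397 + (-31 + 157)) = 1/(-81397 + 126) = 1/(-81271) = -1/81271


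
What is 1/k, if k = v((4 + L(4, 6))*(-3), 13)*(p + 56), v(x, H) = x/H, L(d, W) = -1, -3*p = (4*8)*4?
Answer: -13/120 ≈ -0.10833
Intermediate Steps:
p = -128/3 (p = -4*8*4/3 = -32*4/3 = -⅓*128 = -128/3 ≈ -42.667)
k = -120/13 (k = (((4 - 1)*(-3))/13)*(-128/3 + 56) = ((3*(-3))*(1/13))*(40/3) = -9*1/13*(40/3) = -9/13*40/3 = -120/13 ≈ -9.2308)
1/k = 1/(-120/13) = -13/120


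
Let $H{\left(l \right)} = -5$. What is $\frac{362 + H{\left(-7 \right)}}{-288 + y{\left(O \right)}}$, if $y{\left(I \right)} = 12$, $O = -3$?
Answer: $- \frac{119}{92} \approx -1.2935$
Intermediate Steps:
$\frac{362 + H{\left(-7 \right)}}{-288 + y{\left(O \right)}} = \frac{362 - 5}{-288 + 12} = \frac{357}{-276} = 357 \left(- \frac{1}{276}\right) = - \frac{119}{92}$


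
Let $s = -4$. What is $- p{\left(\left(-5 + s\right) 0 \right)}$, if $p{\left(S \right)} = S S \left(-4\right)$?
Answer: $0$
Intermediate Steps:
$p{\left(S \right)} = - 4 S^{2}$ ($p{\left(S \right)} = S^{2} \left(-4\right) = - 4 S^{2}$)
$- p{\left(\left(-5 + s\right) 0 \right)} = - \left(-4\right) \left(\left(-5 - 4\right) 0\right)^{2} = - \left(-4\right) \left(\left(-9\right) 0\right)^{2} = - \left(-4\right) 0^{2} = - \left(-4\right) 0 = \left(-1\right) 0 = 0$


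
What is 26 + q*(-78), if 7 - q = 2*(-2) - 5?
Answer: -1222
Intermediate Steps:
q = 16 (q = 7 - (2*(-2) - 5) = 7 - (-4 - 5) = 7 - 1*(-9) = 7 + 9 = 16)
26 + q*(-78) = 26 + 16*(-78) = 26 - 1248 = -1222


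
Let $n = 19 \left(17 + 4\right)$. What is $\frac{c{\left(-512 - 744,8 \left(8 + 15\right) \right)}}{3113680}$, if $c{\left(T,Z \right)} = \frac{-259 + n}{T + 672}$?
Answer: $- \frac{7}{90919456} \approx -7.6991 \cdot 10^{-8}$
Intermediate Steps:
$n = 399$ ($n = 19 \cdot 21 = 399$)
$c{\left(T,Z \right)} = \frac{140}{672 + T}$ ($c{\left(T,Z \right)} = \frac{-259 + 399}{T + 672} = \frac{140}{672 + T}$)
$\frac{c{\left(-512 - 744,8 \left(8 + 15\right) \right)}}{3113680} = \frac{140 \frac{1}{672 - 1256}}{3113680} = \frac{140}{672 - 1256} \cdot \frac{1}{3113680} = \frac{140}{-584} \cdot \frac{1}{3113680} = 140 \left(- \frac{1}{584}\right) \frac{1}{3113680} = \left(- \frac{35}{146}\right) \frac{1}{3113680} = - \frac{7}{90919456}$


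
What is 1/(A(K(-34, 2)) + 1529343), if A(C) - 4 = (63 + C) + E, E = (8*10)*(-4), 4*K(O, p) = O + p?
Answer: 1/1529082 ≈ 6.5399e-7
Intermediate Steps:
K(O, p) = O/4 + p/4 (K(O, p) = (O + p)/4 = O/4 + p/4)
E = -320 (E = 80*(-4) = -320)
A(C) = -253 + C (A(C) = 4 + ((63 + C) - 320) = 4 + (-257 + C) = -253 + C)
1/(A(K(-34, 2)) + 1529343) = 1/((-253 + ((1/4)*(-34) + (1/4)*2)) + 1529343) = 1/((-253 + (-17/2 + 1/2)) + 1529343) = 1/((-253 - 8) + 1529343) = 1/(-261 + 1529343) = 1/1529082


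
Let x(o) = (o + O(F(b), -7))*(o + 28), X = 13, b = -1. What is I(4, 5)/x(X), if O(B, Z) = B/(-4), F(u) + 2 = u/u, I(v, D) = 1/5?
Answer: 4/10865 ≈ 0.00036815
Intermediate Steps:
I(v, D) = ⅕ (I(v, D) = 1*(⅕) = ⅕)
F(u) = -1 (F(u) = -2 + u/u = -2 + 1 = -1)
O(B, Z) = -B/4 (O(B, Z) = B*(-¼) = -B/4)
x(o) = (28 + o)*(¼ + o) (x(o) = (o - ¼*(-1))*(o + 28) = (o + ¼)*(28 + o) = (¼ + o)*(28 + o) = (28 + o)*(¼ + o))
I(4, 5)/x(X) = (⅕)/(7 + 13² + (113/4)*13) = (⅕)/(7 + 169 + 1469/4) = (⅕)/(2173/4) = (4/2173)*(⅕) = 4/10865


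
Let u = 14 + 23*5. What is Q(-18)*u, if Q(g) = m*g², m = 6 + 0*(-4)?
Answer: 250776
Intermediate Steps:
m = 6 (m = 6 + 0 = 6)
Q(g) = 6*g²
u = 129 (u = 14 + 115 = 129)
Q(-18)*u = (6*(-18)²)*129 = (6*324)*129 = 1944*129 = 250776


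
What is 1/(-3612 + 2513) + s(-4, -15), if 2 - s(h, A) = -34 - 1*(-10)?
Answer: 28573/1099 ≈ 25.999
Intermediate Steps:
s(h, A) = 26 (s(h, A) = 2 - (-34 - 1*(-10)) = 2 - (-34 + 10) = 2 - 1*(-24) = 2 + 24 = 26)
1/(-3612 + 2513) + s(-4, -15) = 1/(-3612 + 2513) + 26 = 1/(-1099) + 26 = -1/1099 + 26 = 28573/1099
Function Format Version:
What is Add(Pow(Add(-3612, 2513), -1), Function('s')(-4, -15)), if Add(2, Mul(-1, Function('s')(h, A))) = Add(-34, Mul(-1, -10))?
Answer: Rational(28573, 1099) ≈ 25.999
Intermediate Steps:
Function('s')(h, A) = 26 (Function('s')(h, A) = Add(2, Mul(-1, Add(-34, Mul(-1, -10)))) = Add(2, Mul(-1, Add(-34, 10))) = Add(2, Mul(-1, -24)) = Add(2, 24) = 26)
Add(Pow(Add(-3612, 2513), -1), Function('s')(-4, -15)) = Add(Pow(Add(-3612, 2513), -1), 26) = Add(Pow(-1099, -1), 26) = Add(Rational(-1, 1099), 26) = Rational(28573, 1099)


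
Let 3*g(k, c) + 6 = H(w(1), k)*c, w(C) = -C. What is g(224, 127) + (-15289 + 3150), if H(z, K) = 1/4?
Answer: -145565/12 ≈ -12130.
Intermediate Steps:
H(z, K) = ¼
g(k, c) = -2 + c/12 (g(k, c) = -2 + (c/4)/3 = -2 + c/12)
g(224, 127) + (-15289 + 3150) = (-2 + (1/12)*127) + (-15289 + 3150) = (-2 + 127/12) - 12139 = 103/12 - 12139 = -145565/12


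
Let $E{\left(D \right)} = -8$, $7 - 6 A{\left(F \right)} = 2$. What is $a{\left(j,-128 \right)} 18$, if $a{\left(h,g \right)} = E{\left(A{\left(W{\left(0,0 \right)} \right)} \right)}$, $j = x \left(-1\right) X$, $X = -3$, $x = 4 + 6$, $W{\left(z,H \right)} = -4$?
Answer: $-144$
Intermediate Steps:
$A{\left(F \right)} = \frac{5}{6}$ ($A{\left(F \right)} = \frac{7}{6} - \frac{1}{3} = \frac{5}{6}$)
$x = 10$
$j = 30$ ($j = 10 \left(-1\right) \left(-3\right) = \left(-10\right) \left(-3\right) = 30$)
$a{\left(h,g \right)} = -8$
$a{\left(j,-128 \right)} 18 = \left(-8\right) 18 = -144$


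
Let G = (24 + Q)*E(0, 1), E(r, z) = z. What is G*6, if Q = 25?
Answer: 294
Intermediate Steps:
G = 49 (G = (24 + 25)*1 = 49*1 = 49)
G*6 = 49*6 = 294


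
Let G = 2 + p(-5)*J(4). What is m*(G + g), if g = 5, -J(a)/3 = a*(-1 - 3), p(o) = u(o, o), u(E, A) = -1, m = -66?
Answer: 2706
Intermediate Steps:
p(o) = -1
J(a) = 12*a (J(a) = -3*a*(-1 - 3) = -3*a*(-4) = -(-12)*a = 12*a)
G = -46 (G = 2 - 12*4 = 2 - 1*48 = 2 - 48 = -46)
m*(G + g) = -66*(-46 + 5) = -66*(-41) = 2706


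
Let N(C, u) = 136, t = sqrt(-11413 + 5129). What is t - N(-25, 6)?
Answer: -136 + 2*I*sqrt(1571) ≈ -136.0 + 79.272*I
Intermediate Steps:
t = 2*I*sqrt(1571) (t = sqrt(-6284) = 2*I*sqrt(1571) ≈ 79.272*I)
t - N(-25, 6) = 2*I*sqrt(1571) - 1*136 = 2*I*sqrt(1571) - 136 = -136 + 2*I*sqrt(1571)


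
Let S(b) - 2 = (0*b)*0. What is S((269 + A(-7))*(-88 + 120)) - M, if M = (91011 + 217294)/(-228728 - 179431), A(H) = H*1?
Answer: 1124623/408159 ≈ 2.7554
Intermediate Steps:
A(H) = H
S(b) = 2 (S(b) = 2 + (0*b)*0 = 2 + 0*0 = 2 + 0 = 2)
M = -308305/408159 (M = 308305/(-408159) = 308305*(-1/408159) = -308305/408159 ≈ -0.75535)
S((269 + A(-7))*(-88 + 120)) - M = 2 - 1*(-308305/408159) = 2 + 308305/408159 = 1124623/408159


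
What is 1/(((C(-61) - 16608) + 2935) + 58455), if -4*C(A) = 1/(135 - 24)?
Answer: 444/19883207 ≈ 2.2330e-5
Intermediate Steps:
C(A) = -1/444 (C(A) = -1/(4*(135 - 24)) = -¼/111 = -¼*1/111 = -1/444)
1/(((C(-61) - 16608) + 2935) + 58455) = 1/(((-1/444 - 16608) + 2935) + 58455) = 1/((-7373953/444 + 2935) + 58455) = 1/(-6070813/444 + 58455) = 1/(19883207/444) = 444/19883207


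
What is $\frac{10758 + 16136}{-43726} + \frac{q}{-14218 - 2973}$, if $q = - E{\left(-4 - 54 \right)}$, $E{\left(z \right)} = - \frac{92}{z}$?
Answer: $- \frac{6702848235}{10899558157} \approx -0.61497$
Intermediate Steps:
$q = - \frac{46}{29}$ ($q = - \frac{-92}{-4 - 54} = - \frac{-92}{-58} = - \frac{\left(-92\right) \left(-1\right)}{58} = \left(-1\right) \frac{46}{29} = - \frac{46}{29} \approx -1.5862$)
$\frac{10758 + 16136}{-43726} + \frac{q}{-14218 - 2973} = \frac{10758 + 16136}{-43726} - \frac{46}{29 \left(-14218 - 2973\right)} = 26894 \left(- \frac{1}{43726}\right) - \frac{46}{29 \left(-17191\right)} = - \frac{13447}{21863} - - \frac{46}{498539} = - \frac{13447}{21863} + \frac{46}{498539} = - \frac{6702848235}{10899558157}$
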